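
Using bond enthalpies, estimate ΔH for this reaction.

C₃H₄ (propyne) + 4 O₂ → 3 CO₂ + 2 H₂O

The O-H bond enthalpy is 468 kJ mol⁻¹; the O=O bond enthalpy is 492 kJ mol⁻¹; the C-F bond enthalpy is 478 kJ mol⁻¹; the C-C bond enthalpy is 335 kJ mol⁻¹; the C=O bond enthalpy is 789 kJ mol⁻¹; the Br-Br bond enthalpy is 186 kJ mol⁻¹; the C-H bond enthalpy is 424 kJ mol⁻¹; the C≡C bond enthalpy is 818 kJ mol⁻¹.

ΔH ≈ −1789 kJ

Bonds broken (reactants):
  C≡C: 1 × 818 = 818
  C-C: 1 × 335 = 335
  C-H: 4 × 424 = 1696
  O=O: 4 × 492 = 1968
  Σ(broken) = 4817 kJ
Bonds formed (products):
  C=O: 6 × 789 = 4734
  O-H: 4 × 468 = 1872
  Σ(formed) = 6606 kJ
ΔH = Σ(broken) − Σ(formed) = 4817 − 6606 = −1789 kJ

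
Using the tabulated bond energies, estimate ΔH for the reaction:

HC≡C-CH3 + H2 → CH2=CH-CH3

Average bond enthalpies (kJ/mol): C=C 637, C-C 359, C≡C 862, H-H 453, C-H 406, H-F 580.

Bonds broken (reactants):
  C≡C: 1 × 862 = 862
  C-C: 1 × 359 = 359
  C-H: 4 × 406 = 1624
  H-H: 1 × 453 = 453
  Σ(broken) = 3298 kJ
Bonds formed (products):
  C-C: 1 × 359 = 359
  C-H: 6 × 406 = 2436
  C=C: 1 × 637 = 637
  Σ(formed) = 3432 kJ
ΔH = Σ(broken) − Σ(formed) = 3298 − 3432 = −134 kJ

ΔH ≈ −134 kJ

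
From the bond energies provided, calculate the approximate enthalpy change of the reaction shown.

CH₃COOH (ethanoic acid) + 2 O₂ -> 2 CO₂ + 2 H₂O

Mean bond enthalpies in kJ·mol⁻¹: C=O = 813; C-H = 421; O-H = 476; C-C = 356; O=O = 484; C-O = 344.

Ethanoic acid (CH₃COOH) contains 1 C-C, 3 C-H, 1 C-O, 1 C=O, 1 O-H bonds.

ΔH ≈ −936 kJ

Bonds broken (reactants):
  C-C: 1 × 356 = 356
  C-H: 3 × 421 = 1263
  C-O: 1 × 344 = 344
  C=O: 1 × 813 = 813
  O-H: 1 × 476 = 476
  O=O: 2 × 484 = 968
  Σ(broken) = 4220 kJ
Bonds formed (products):
  C=O: 4 × 813 = 3252
  O-H: 4 × 476 = 1904
  Σ(formed) = 5156 kJ
ΔH = Σ(broken) − Σ(formed) = 4220 − 5156 = −936 kJ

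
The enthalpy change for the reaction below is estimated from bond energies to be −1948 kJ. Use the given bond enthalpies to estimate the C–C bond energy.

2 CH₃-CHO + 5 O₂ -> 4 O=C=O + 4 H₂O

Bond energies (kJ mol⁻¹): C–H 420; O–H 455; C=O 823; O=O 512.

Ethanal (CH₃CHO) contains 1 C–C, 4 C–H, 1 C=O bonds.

Let D be the C–C bond energy.
Σ(broken) = 2×D + 8×420 + 2×823 + 5×512 = 7566 + 2D
Σ(formed) = 8×823 + 8×455 = 10224
ΔH = Σ(broken) − Σ(formed) = (7566 + 2D) − (10224) = −2658 + 2D
Setting this equal to −1948 kJ gives 2D = 710, so D = 355 kJ/mol.

D(C–C) ≈ 355 kJ/mol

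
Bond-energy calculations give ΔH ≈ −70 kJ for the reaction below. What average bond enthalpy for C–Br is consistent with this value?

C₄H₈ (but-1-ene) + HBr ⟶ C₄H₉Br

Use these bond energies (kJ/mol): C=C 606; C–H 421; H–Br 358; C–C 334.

Let D be the C–Br bond energy.
Σ(broken) = 2×334 + 8×421 + 1×606 + 1×358 = 5000
Σ(formed) = 1×D + 3×334 + 9×421 = 4791 + D
ΔH = Σ(broken) − Σ(formed) = (5000) − (4791 + D) = +209 − D
Setting this equal to −70 kJ gives D = 279 kJ/mol.

D(C–Br) ≈ 279 kJ/mol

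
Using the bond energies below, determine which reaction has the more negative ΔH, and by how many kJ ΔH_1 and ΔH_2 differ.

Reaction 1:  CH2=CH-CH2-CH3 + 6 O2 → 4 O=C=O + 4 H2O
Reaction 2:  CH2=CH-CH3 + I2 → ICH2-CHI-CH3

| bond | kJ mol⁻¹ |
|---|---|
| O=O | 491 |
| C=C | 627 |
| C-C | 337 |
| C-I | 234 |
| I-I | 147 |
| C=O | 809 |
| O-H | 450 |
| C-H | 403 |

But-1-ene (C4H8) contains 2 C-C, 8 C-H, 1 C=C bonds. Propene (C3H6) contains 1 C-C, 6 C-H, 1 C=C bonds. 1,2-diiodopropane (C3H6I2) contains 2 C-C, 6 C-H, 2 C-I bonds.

Reaction 1:
  Bonds broken (reactants):
    C-C: 2 × 337 = 674
    C-H: 8 × 403 = 3224
    C=C: 1 × 627 = 627
    O=O: 6 × 491 = 2946
    Σ(broken) = 7471 kJ
  Bonds formed (products):
    C=O: 8 × 809 = 6472
    O-H: 8 × 450 = 3600
    Σ(formed) = 10072 kJ
  ΔH_1 = 7471 − 10072 = −2601 kJ
Reaction 2:
  Bonds broken (reactants):
    C-C: 1 × 337 = 337
    C-H: 6 × 403 = 2418
    C=C: 1 × 627 = 627
    I-I: 1 × 147 = 147
    Σ(broken) = 3529 kJ
  Bonds formed (products):
    C-C: 2 × 337 = 674
    C-H: 6 × 403 = 2418
    C-I: 2 × 234 = 468
    Σ(formed) = 3560 kJ
  ΔH_2 = 3529 − 3560 = −31 kJ
ΔH_1 − ΔH_2 = −2570 kJ, so reaction 1 has the more negative ΔH; |ΔH_1 − ΔH_2| = 2570 kJ.

Reaction 1, by 2570 kJ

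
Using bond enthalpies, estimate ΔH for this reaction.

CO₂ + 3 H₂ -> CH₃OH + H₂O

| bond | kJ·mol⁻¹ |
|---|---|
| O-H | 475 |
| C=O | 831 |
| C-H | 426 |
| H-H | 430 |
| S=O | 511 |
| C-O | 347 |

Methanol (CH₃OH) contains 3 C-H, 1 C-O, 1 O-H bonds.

ΔH ≈ −98 kJ

Bonds broken (reactants):
  C=O: 2 × 831 = 1662
  H-H: 3 × 430 = 1290
  Σ(broken) = 2952 kJ
Bonds formed (products):
  C-H: 3 × 426 = 1278
  C-O: 1 × 347 = 347
  O-H: 3 × 475 = 1425
  Σ(formed) = 3050 kJ
ΔH = Σ(broken) − Σ(formed) = 2952 − 3050 = −98 kJ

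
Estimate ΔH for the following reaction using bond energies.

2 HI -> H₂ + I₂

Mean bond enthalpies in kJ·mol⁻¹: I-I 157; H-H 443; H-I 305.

ΔH ≈ +10 kJ

Bonds broken (reactants):
  H-I: 2 × 305 = 610
  Σ(broken) = 610 kJ
Bonds formed (products):
  H-H: 1 × 443 = 443
  I-I: 1 × 157 = 157
  Σ(formed) = 600 kJ
ΔH = Σ(broken) − Σ(formed) = 610 − 600 = +10 kJ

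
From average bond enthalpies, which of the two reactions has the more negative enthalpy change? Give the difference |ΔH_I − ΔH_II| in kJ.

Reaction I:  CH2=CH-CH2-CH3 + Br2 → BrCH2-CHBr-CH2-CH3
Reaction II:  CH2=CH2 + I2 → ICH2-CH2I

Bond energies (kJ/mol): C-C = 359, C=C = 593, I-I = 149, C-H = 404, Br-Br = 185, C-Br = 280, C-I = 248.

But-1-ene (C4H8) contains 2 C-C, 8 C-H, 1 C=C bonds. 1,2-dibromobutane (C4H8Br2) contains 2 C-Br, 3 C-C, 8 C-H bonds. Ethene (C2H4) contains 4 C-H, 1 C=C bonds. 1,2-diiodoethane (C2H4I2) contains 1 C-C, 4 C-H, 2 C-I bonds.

Reaction I:
  Bonds broken (reactants):
    Br-Br: 1 × 185 = 185
    C-C: 2 × 359 = 718
    C-H: 8 × 404 = 3232
    C=C: 1 × 593 = 593
    Σ(broken) = 4728 kJ
  Bonds formed (products):
    C-Br: 2 × 280 = 560
    C-C: 3 × 359 = 1077
    C-H: 8 × 404 = 3232
    Σ(formed) = 4869 kJ
  ΔH_I = 4728 − 4869 = −141 kJ
Reaction II:
  Bonds broken (reactants):
    C-H: 4 × 404 = 1616
    C=C: 1 × 593 = 593
    I-I: 1 × 149 = 149
    Σ(broken) = 2358 kJ
  Bonds formed (products):
    C-C: 1 × 359 = 359
    C-H: 4 × 404 = 1616
    C-I: 2 × 248 = 496
    Σ(formed) = 2471 kJ
  ΔH_II = 2358 − 2471 = −113 kJ
ΔH_I − ΔH_II = −28 kJ, so reaction I has the more negative ΔH; |ΔH_I − ΔH_II| = 28 kJ.

Reaction I, by 28 kJ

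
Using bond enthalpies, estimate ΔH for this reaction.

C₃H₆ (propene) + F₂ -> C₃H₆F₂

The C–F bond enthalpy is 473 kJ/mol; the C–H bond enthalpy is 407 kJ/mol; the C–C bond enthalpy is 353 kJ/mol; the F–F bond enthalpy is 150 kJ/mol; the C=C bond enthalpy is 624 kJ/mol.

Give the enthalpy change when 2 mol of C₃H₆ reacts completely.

ΔH = −1050 kJ

Bonds broken (reactants):
  C–C: 1 × 353 = 353
  C–H: 6 × 407 = 2442
  C=C: 1 × 624 = 624
  F–F: 1 × 150 = 150
  Σ(broken) = 3569 kJ
Bonds formed (products):
  C–C: 2 × 353 = 706
  C–F: 2 × 473 = 946
  C–H: 6 × 407 = 2442
  Σ(formed) = 4094 kJ
ΔH = Σ(broken) − Σ(formed) = 3569 − 4094 = −525 kJ
For 2× the reaction as written: 2 × (−525) = −1050 kJ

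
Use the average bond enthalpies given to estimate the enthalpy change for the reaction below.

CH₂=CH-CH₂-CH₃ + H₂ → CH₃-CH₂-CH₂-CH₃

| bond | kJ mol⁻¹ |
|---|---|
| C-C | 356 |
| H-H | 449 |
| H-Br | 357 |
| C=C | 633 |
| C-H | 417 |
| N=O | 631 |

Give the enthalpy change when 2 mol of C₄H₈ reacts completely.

Bonds broken (reactants):
  C-C: 2 × 356 = 712
  C-H: 8 × 417 = 3336
  C=C: 1 × 633 = 633
  H-H: 1 × 449 = 449
  Σ(broken) = 5130 kJ
Bonds formed (products):
  C-C: 3 × 356 = 1068
  C-H: 10 × 417 = 4170
  Σ(formed) = 5238 kJ
ΔH = Σ(broken) − Σ(formed) = 5130 − 5238 = −108 kJ
For 2× the reaction as written: 2 × (−108) = −216 kJ

ΔH = −216 kJ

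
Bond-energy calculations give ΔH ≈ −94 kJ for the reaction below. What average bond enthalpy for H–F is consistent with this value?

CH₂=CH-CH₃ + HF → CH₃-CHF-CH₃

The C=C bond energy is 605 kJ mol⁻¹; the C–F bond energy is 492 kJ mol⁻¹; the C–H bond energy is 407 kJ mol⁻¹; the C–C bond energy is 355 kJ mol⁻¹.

Let D be the H–F bond energy.
Σ(broken) = 1×355 + 6×407 + 1×605 + 1×D = 3402 + D
Σ(formed) = 2×355 + 1×492 + 7×407 = 4051
ΔH = Σ(broken) − Σ(formed) = (3402 + D) − (4051) = −649 + D
Setting this equal to −94 kJ gives D = 555 kJ/mol.

D(H–F) ≈ 555 kJ/mol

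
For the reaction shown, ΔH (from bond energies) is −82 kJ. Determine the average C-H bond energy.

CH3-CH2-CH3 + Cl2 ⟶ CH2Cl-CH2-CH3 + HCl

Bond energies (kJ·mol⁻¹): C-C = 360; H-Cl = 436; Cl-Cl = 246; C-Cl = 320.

D(C-H) ≈ 428 kJ/mol

Let D be the C-H bond energy.
Σ(broken) = 2×360 + 8×D + 1×246 = 966 + 8D
Σ(formed) = 2×360 + 1×320 + 7×D + 1×436 = 1476 + 7D
ΔH = Σ(broken) − Σ(formed) = (966 + 8D) − (1476 + 7D) = −510 + D
Setting this equal to −82 kJ gives D = 428 kJ/mol.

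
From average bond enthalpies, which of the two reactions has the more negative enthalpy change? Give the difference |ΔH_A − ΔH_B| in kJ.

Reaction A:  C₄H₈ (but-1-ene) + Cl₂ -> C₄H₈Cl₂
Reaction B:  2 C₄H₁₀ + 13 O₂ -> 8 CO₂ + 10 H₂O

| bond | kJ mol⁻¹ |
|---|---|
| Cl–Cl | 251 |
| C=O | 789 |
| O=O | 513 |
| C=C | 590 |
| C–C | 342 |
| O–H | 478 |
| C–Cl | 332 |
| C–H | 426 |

Reaction A:
  Bonds broken (reactants):
    C–C: 2 × 342 = 684
    C–H: 8 × 426 = 3408
    C=C: 1 × 590 = 590
    Cl–Cl: 1 × 251 = 251
    Σ(broken) = 4933 kJ
  Bonds formed (products):
    C–C: 3 × 342 = 1026
    C–Cl: 2 × 332 = 664
    C–H: 8 × 426 = 3408
    Σ(formed) = 5098 kJ
  ΔH_A = 4933 − 5098 = −165 kJ
Reaction B:
  Bonds broken (reactants):
    C–C: 6 × 342 = 2052
    C–H: 20 × 426 = 8520
    O=O: 13 × 513 = 6669
    Σ(broken) = 17241 kJ
  Bonds formed (products):
    C=O: 16 × 789 = 12624
    O–H: 20 × 478 = 9560
    Σ(formed) = 22184 kJ
  ΔH_B = 17241 − 22184 = −4943 kJ
ΔH_A − ΔH_B = +4778 kJ, so reaction B has the more negative ΔH; |ΔH_A − ΔH_B| = 4778 kJ.

Reaction B, by 4778 kJ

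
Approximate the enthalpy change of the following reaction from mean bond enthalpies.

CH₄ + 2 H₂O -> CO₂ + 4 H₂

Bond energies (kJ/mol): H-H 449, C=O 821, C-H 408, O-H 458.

Bonds broken (reactants):
  C-H: 4 × 408 = 1632
  O-H: 4 × 458 = 1832
  Σ(broken) = 3464 kJ
Bonds formed (products):
  C=O: 2 × 821 = 1642
  H-H: 4 × 449 = 1796
  Σ(formed) = 3438 kJ
ΔH = Σ(broken) − Σ(formed) = 3464 − 3438 = +26 kJ

ΔH ≈ +26 kJ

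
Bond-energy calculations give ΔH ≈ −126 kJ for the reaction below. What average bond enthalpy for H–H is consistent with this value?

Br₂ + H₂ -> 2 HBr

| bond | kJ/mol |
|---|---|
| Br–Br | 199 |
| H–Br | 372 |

D(H–H) ≈ 419 kJ/mol

Let D be the H–H bond energy.
Σ(broken) = 1×199 + 1×D = 199 + D
Σ(formed) = 2×372 = 744
ΔH = Σ(broken) − Σ(formed) = (199 + D) − (744) = −545 + D
Setting this equal to −126 kJ gives D = 419 kJ/mol.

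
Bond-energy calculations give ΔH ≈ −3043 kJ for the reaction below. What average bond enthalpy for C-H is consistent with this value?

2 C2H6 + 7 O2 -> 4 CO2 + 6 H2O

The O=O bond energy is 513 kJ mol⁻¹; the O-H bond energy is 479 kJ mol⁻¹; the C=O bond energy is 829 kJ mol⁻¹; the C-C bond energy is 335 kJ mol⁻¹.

D(C-H) ≈ 423 kJ/mol

Let D be the C-H bond energy.
Σ(broken) = 2×335 + 12×D + 7×513 = 4261 + 12D
Σ(formed) = 8×829 + 12×479 = 12380
ΔH = Σ(broken) − Σ(formed) = (4261 + 12D) − (12380) = −8119 + 12D
Setting this equal to −3043 kJ gives 12D = 5076, so D = 423 kJ/mol.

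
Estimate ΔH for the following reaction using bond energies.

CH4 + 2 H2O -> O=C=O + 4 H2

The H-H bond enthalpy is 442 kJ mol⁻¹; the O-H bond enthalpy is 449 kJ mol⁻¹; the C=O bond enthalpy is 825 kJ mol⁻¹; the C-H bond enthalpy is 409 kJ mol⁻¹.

Bonds broken (reactants):
  C-H: 4 × 409 = 1636
  O-H: 4 × 449 = 1796
  Σ(broken) = 3432 kJ
Bonds formed (products):
  C=O: 2 × 825 = 1650
  H-H: 4 × 442 = 1768
  Σ(formed) = 3418 kJ
ΔH = Σ(broken) − Σ(formed) = 3432 − 3418 = +14 kJ

ΔH ≈ +14 kJ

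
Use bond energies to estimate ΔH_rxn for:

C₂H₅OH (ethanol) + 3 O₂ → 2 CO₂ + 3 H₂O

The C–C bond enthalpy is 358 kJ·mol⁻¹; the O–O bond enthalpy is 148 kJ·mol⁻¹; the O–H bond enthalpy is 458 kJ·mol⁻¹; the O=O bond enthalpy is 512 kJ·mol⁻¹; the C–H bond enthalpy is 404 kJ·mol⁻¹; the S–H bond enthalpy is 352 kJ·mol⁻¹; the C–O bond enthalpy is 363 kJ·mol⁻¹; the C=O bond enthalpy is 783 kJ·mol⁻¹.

ΔH ≈ −1145 kJ

Bonds broken (reactants):
  C–C: 1 × 358 = 358
  C–H: 5 × 404 = 2020
  C–O: 1 × 363 = 363
  O–H: 1 × 458 = 458
  O=O: 3 × 512 = 1536
  Σ(broken) = 4735 kJ
Bonds formed (products):
  C=O: 4 × 783 = 3132
  O–H: 6 × 458 = 2748
  Σ(formed) = 5880 kJ
ΔH = Σ(broken) − Σ(formed) = 4735 − 5880 = −1145 kJ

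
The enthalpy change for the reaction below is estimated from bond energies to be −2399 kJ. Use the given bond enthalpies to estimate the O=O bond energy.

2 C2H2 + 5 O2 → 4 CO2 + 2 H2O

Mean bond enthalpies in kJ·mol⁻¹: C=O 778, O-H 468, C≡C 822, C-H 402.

Let D be the O=O bond energy.
Σ(broken) = 2×822 + 4×402 + 5×D = 3252 + 5D
Σ(formed) = 8×778 + 4×468 = 8096
ΔH = Σ(broken) − Σ(formed) = (3252 + 5D) − (8096) = −4844 + 5D
Setting this equal to −2399 kJ gives 5D = 2445, so D = 489 kJ/mol.

D(O=O) ≈ 489 kJ/mol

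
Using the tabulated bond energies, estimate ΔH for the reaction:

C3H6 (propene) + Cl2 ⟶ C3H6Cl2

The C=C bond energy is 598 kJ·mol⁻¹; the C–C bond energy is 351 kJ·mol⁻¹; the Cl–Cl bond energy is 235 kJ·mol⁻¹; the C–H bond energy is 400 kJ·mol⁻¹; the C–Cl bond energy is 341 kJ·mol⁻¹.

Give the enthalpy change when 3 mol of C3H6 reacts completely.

Bonds broken (reactants):
  C–C: 1 × 351 = 351
  C–H: 6 × 400 = 2400
  C=C: 1 × 598 = 598
  Cl–Cl: 1 × 235 = 235
  Σ(broken) = 3584 kJ
Bonds formed (products):
  C–C: 2 × 351 = 702
  C–Cl: 2 × 341 = 682
  C–H: 6 × 400 = 2400
  Σ(formed) = 3784 kJ
ΔH = Σ(broken) − Σ(formed) = 3584 − 3784 = −200 kJ
For 3× the reaction as written: 3 × (−200) = −600 kJ

ΔH = −600 kJ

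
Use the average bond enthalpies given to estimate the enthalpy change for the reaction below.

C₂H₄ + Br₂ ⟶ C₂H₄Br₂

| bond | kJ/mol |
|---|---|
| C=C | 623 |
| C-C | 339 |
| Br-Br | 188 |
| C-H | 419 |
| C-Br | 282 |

ΔH ≈ −92 kJ

Bonds broken (reactants):
  Br-Br: 1 × 188 = 188
  C-H: 4 × 419 = 1676
  C=C: 1 × 623 = 623
  Σ(broken) = 2487 kJ
Bonds formed (products):
  C-Br: 2 × 282 = 564
  C-C: 1 × 339 = 339
  C-H: 4 × 419 = 1676
  Σ(formed) = 2579 kJ
ΔH = Σ(broken) − Σ(formed) = 2487 − 2579 = −92 kJ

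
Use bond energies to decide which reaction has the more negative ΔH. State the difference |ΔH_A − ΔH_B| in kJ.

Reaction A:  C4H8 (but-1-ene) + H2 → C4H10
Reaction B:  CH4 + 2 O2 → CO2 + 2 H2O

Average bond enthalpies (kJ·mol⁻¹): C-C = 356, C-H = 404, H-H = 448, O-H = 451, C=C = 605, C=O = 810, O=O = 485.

Reaction B, by 727 kJ

Reaction A:
  Bonds broken (reactants):
    C-C: 2 × 356 = 712
    C-H: 8 × 404 = 3232
    C=C: 1 × 605 = 605
    H-H: 1 × 448 = 448
    Σ(broken) = 4997 kJ
  Bonds formed (products):
    C-C: 3 × 356 = 1068
    C-H: 10 × 404 = 4040
    Σ(formed) = 5108 kJ
  ΔH_A = 4997 − 5108 = −111 kJ
Reaction B:
  Bonds broken (reactants):
    C-H: 4 × 404 = 1616
    O=O: 2 × 485 = 970
    Σ(broken) = 2586 kJ
  Bonds formed (products):
    C=O: 2 × 810 = 1620
    O-H: 4 × 451 = 1804
    Σ(formed) = 3424 kJ
  ΔH_B = 2586 − 3424 = −838 kJ
ΔH_A − ΔH_B = +727 kJ, so reaction B has the more negative ΔH; |ΔH_A − ΔH_B| = 727 kJ.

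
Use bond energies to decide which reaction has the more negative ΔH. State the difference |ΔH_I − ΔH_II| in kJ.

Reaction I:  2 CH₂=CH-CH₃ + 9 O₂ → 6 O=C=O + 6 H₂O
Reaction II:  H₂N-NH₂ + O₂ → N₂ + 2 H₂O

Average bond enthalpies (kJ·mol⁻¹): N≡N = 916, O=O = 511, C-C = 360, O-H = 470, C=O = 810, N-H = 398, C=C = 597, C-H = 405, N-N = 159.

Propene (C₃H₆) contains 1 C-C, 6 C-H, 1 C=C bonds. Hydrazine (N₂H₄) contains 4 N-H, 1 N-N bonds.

Reaction I, by 3453 kJ

Reaction I:
  Bonds broken (reactants):
    C-C: 2 × 360 = 720
    C-H: 12 × 405 = 4860
    C=C: 2 × 597 = 1194
    O=O: 9 × 511 = 4599
    Σ(broken) = 11373 kJ
  Bonds formed (products):
    C=O: 12 × 810 = 9720
    O-H: 12 × 470 = 5640
    Σ(formed) = 15360 kJ
  ΔH_I = 11373 − 15360 = −3987 kJ
Reaction II:
  Bonds broken (reactants):
    N-H: 4 × 398 = 1592
    N-N: 1 × 159 = 159
    O=O: 1 × 511 = 511
    Σ(broken) = 2262 kJ
  Bonds formed (products):
    N≡N: 1 × 916 = 916
    O-H: 4 × 470 = 1880
    Σ(formed) = 2796 kJ
  ΔH_II = 2262 − 2796 = −534 kJ
ΔH_I − ΔH_II = −3453 kJ, so reaction I has the more negative ΔH; |ΔH_I − ΔH_II| = 3453 kJ.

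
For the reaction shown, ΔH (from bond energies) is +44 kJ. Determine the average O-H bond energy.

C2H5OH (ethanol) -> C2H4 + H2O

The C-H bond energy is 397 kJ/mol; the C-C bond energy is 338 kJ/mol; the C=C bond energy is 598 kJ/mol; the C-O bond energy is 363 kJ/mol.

D(O-H) ≈ 456 kJ/mol

Let D be the O-H bond energy.
Σ(broken) = 1×338 + 5×397 + 1×363 + 1×D = 2686 + D
Σ(formed) = 4×397 + 1×598 + 2×D = 2186 + 2D
ΔH = Σ(broken) − Σ(formed) = (2686 + D) − (2186 + 2D) = +500 − D
Setting this equal to +44 kJ gives D = 456 kJ/mol.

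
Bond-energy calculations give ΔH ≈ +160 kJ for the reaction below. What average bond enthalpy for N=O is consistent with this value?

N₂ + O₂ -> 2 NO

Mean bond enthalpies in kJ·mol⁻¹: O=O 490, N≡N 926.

Let D be the N=O bond energy.
Σ(broken) = 1×926 + 1×490 = 1416
Σ(formed) = 2×D = 2D
ΔH = Σ(broken) − Σ(formed) = (1416) − (2D) = +1416 − 2D
Setting this equal to +160 kJ gives 2D = 1256, so D = 628 kJ/mol.

D(N=O) ≈ 628 kJ/mol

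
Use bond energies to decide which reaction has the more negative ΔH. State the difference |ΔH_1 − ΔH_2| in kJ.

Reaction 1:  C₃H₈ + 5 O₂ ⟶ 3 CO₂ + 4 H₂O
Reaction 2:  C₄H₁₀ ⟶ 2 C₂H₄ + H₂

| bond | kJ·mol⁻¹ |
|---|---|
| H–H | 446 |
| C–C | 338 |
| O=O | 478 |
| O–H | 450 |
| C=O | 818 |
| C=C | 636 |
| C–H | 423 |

Reaction 1, by 2200 kJ

Reaction 1:
  Bonds broken (reactants):
    C–C: 2 × 338 = 676
    C–H: 8 × 423 = 3384
    O=O: 5 × 478 = 2390
    Σ(broken) = 6450 kJ
  Bonds formed (products):
    C=O: 6 × 818 = 4908
    O–H: 8 × 450 = 3600
    Σ(formed) = 8508 kJ
  ΔH_1 = 6450 − 8508 = −2058 kJ
Reaction 2:
  Bonds broken (reactants):
    C–C: 3 × 338 = 1014
    C–H: 10 × 423 = 4230
    Σ(broken) = 5244 kJ
  Bonds formed (products):
    C–H: 8 × 423 = 3384
    C=C: 2 × 636 = 1272
    H–H: 1 × 446 = 446
    Σ(formed) = 5102 kJ
  ΔH_2 = 5244 − 5102 = +142 kJ
ΔH_1 − ΔH_2 = −2200 kJ, so reaction 1 has the more negative ΔH; |ΔH_1 − ΔH_2| = 2200 kJ.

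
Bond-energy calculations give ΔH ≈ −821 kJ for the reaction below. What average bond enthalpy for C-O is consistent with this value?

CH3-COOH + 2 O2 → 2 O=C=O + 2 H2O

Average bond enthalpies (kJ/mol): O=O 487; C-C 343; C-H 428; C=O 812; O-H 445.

Let D be the C-O bond energy.
Σ(broken) = 1×343 + 3×428 + 1×D + 1×812 + 1×445 + 2×487 = 3858 + D
Σ(formed) = 4×812 + 4×445 = 5028
ΔH = Σ(broken) − Σ(formed) = (3858 + D) − (5028) = −1170 + D
Setting this equal to −821 kJ gives D = 349 kJ/mol.

D(C-O) ≈ 349 kJ/mol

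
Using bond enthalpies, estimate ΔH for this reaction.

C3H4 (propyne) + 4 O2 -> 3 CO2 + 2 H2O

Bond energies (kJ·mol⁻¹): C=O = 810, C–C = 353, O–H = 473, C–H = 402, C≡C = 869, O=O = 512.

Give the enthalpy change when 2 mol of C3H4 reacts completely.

Bonds broken (reactants):
  C≡C: 1 × 869 = 869
  C–C: 1 × 353 = 353
  C–H: 4 × 402 = 1608
  O=O: 4 × 512 = 2048
  Σ(broken) = 4878 kJ
Bonds formed (products):
  C=O: 6 × 810 = 4860
  O–H: 4 × 473 = 1892
  Σ(formed) = 6752 kJ
ΔH = Σ(broken) − Σ(formed) = 4878 − 6752 = −1874 kJ
For 2× the reaction as written: 2 × (−1874) = −3748 kJ

ΔH = −3748 kJ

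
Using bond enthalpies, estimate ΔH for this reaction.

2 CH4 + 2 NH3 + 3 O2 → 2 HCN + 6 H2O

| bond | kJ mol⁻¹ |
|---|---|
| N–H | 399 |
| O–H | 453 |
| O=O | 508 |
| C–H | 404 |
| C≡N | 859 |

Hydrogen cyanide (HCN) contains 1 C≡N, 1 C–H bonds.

Bonds broken (reactants):
  C–H: 8 × 404 = 3232
  N–H: 6 × 399 = 2394
  O=O: 3 × 508 = 1524
  Σ(broken) = 7150 kJ
Bonds formed (products):
  C≡N: 2 × 859 = 1718
  C–H: 2 × 404 = 808
  O–H: 12 × 453 = 5436
  Σ(formed) = 7962 kJ
ΔH = Σ(broken) − Σ(formed) = 7150 − 7962 = −812 kJ

ΔH ≈ −812 kJ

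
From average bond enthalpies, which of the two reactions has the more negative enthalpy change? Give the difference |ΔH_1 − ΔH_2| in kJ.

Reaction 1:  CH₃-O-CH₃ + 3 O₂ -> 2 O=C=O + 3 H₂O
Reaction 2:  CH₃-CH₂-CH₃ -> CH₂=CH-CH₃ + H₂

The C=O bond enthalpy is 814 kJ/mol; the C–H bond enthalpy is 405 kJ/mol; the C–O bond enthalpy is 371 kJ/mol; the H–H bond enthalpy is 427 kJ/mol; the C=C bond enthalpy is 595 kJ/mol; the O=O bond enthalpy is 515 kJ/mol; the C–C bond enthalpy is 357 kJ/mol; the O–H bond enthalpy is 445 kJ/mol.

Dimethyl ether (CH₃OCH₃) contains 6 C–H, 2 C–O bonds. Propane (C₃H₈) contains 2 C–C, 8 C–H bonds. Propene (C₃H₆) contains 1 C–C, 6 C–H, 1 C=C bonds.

Reaction 1:
  Bonds broken (reactants):
    C–H: 6 × 405 = 2430
    C–O: 2 × 371 = 742
    O=O: 3 × 515 = 1545
    Σ(broken) = 4717 kJ
  Bonds formed (products):
    C=O: 4 × 814 = 3256
    O–H: 6 × 445 = 2670
    Σ(formed) = 5926 kJ
  ΔH_1 = 4717 − 5926 = −1209 kJ
Reaction 2:
  Bonds broken (reactants):
    C–C: 2 × 357 = 714
    C–H: 8 × 405 = 3240
    Σ(broken) = 3954 kJ
  Bonds formed (products):
    C–C: 1 × 357 = 357
    C–H: 6 × 405 = 2430
    C=C: 1 × 595 = 595
    H–H: 1 × 427 = 427
    Σ(formed) = 3809 kJ
  ΔH_2 = 3954 − 3809 = +145 kJ
ΔH_1 − ΔH_2 = −1354 kJ, so reaction 1 has the more negative ΔH; |ΔH_1 − ΔH_2| = 1354 kJ.

Reaction 1, by 1354 kJ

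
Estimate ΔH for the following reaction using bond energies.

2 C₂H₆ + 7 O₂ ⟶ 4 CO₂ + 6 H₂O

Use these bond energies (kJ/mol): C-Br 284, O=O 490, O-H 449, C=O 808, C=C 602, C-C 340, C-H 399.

Bonds broken (reactants):
  C-C: 2 × 340 = 680
  C-H: 12 × 399 = 4788
  O=O: 7 × 490 = 3430
  Σ(broken) = 8898 kJ
Bonds formed (products):
  C=O: 8 × 808 = 6464
  O-H: 12 × 449 = 5388
  Σ(formed) = 11852 kJ
ΔH = Σ(broken) − Σ(formed) = 8898 − 11852 = −2954 kJ

ΔH ≈ −2954 kJ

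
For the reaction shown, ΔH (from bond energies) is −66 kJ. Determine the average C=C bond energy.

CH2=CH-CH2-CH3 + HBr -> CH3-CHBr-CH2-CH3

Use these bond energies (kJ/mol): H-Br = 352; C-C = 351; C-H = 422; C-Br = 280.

D(C=C) ≈ 635 kJ/mol

Let D be the C=C bond energy.
Σ(broken) = 2×351 + 8×422 + 1×D + 1×352 = 4430 + D
Σ(formed) = 1×280 + 3×351 + 9×422 = 5131
ΔH = Σ(broken) − Σ(formed) = (4430 + D) − (5131) = −701 + D
Setting this equal to −66 kJ gives D = 635 kJ/mol.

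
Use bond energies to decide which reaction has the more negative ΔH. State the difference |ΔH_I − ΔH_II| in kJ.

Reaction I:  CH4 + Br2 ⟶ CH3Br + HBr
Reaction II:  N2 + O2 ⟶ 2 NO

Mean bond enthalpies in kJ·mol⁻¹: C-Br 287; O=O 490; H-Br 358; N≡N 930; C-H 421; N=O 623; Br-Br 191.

Reaction I, by 207 kJ

Reaction I:
  Bonds broken (reactants):
    Br-Br: 1 × 191 = 191
    C-H: 4 × 421 = 1684
    Σ(broken) = 1875 kJ
  Bonds formed (products):
    C-Br: 1 × 287 = 287
    C-H: 3 × 421 = 1263
    H-Br: 1 × 358 = 358
    Σ(formed) = 1908 kJ
  ΔH_I = 1875 − 1908 = −33 kJ
Reaction II:
  Bonds broken (reactants):
    N≡N: 1 × 930 = 930
    O=O: 1 × 490 = 490
    Σ(broken) = 1420 kJ
  Bonds formed (products):
    N=O: 2 × 623 = 1246
    Σ(formed) = 1246 kJ
  ΔH_II = 1420 − 1246 = +174 kJ
ΔH_I − ΔH_II = −207 kJ, so reaction I has the more negative ΔH; |ΔH_I − ΔH_II| = 207 kJ.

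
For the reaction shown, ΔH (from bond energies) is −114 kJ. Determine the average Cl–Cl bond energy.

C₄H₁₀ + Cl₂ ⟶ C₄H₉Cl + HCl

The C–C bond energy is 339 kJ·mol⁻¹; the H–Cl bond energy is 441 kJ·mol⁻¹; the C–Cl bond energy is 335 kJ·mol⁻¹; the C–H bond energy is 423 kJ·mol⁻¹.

Let D be the Cl–Cl bond energy.
Σ(broken) = 3×339 + 10×423 + 1×D = 5247 + D
Σ(formed) = 3×339 + 1×335 + 9×423 + 1×441 = 5600
ΔH = Σ(broken) − Σ(formed) = (5247 + D) − (5600) = −353 + D
Setting this equal to −114 kJ gives D = 239 kJ/mol.

D(Cl–Cl) ≈ 239 kJ/mol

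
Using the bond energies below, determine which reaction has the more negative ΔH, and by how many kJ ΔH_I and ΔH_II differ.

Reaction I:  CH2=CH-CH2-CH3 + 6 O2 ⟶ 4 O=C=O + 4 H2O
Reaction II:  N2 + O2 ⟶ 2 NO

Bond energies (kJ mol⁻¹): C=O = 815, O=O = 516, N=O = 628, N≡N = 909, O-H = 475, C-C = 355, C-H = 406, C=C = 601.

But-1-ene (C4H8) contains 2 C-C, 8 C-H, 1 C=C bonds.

Reaction I:
  Bonds broken (reactants):
    C-C: 2 × 355 = 710
    C-H: 8 × 406 = 3248
    C=C: 1 × 601 = 601
    O=O: 6 × 516 = 3096
    Σ(broken) = 7655 kJ
  Bonds formed (products):
    C=O: 8 × 815 = 6520
    O-H: 8 × 475 = 3800
    Σ(formed) = 10320 kJ
  ΔH_I = 7655 − 10320 = −2665 kJ
Reaction II:
  Bonds broken (reactants):
    N≡N: 1 × 909 = 909
    O=O: 1 × 516 = 516
    Σ(broken) = 1425 kJ
  Bonds formed (products):
    N=O: 2 × 628 = 1256
    Σ(formed) = 1256 kJ
  ΔH_II = 1425 − 1256 = +169 kJ
ΔH_I − ΔH_II = −2834 kJ, so reaction I has the more negative ΔH; |ΔH_I − ΔH_II| = 2834 kJ.

Reaction I, by 2834 kJ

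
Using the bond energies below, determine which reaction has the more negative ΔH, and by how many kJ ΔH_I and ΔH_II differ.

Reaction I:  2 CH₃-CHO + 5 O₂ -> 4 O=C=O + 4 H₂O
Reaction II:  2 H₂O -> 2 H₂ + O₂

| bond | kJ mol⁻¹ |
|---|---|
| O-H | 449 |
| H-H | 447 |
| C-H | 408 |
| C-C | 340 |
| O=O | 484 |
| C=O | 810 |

Reaction I:
  Bonds broken (reactants):
    C-C: 2 × 340 = 680
    C-H: 8 × 408 = 3264
    C=O: 2 × 810 = 1620
    O=O: 5 × 484 = 2420
    Σ(broken) = 7984 kJ
  Bonds formed (products):
    C=O: 8 × 810 = 6480
    O-H: 8 × 449 = 3592
    Σ(formed) = 10072 kJ
  ΔH_I = 7984 − 10072 = −2088 kJ
Reaction II:
  Bonds broken (reactants):
    O-H: 4 × 449 = 1796
    Σ(broken) = 1796 kJ
  Bonds formed (products):
    H-H: 2 × 447 = 894
    O=O: 1 × 484 = 484
    Σ(formed) = 1378 kJ
  ΔH_II = 1796 − 1378 = +418 kJ
ΔH_I − ΔH_II = −2506 kJ, so reaction I has the more negative ΔH; |ΔH_I − ΔH_II| = 2506 kJ.

Reaction I, by 2506 kJ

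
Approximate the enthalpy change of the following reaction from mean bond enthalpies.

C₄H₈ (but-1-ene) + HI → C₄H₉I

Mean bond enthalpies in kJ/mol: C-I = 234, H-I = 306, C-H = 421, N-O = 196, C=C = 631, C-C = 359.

Bonds broken (reactants):
  C-C: 2 × 359 = 718
  C-H: 8 × 421 = 3368
  C=C: 1 × 631 = 631
  H-I: 1 × 306 = 306
  Σ(broken) = 5023 kJ
Bonds formed (products):
  C-C: 3 × 359 = 1077
  C-H: 9 × 421 = 3789
  C-I: 1 × 234 = 234
  Σ(formed) = 5100 kJ
ΔH = Σ(broken) − Σ(formed) = 5023 − 5100 = −77 kJ

ΔH ≈ −77 kJ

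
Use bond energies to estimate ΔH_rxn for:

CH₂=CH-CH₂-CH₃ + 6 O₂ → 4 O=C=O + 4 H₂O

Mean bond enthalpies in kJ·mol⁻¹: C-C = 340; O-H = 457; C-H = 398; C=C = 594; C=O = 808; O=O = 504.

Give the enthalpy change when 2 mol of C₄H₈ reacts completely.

Bonds broken (reactants):
  C-C: 2 × 340 = 680
  C-H: 8 × 398 = 3184
  C=C: 1 × 594 = 594
  O=O: 6 × 504 = 3024
  Σ(broken) = 7482 kJ
Bonds formed (products):
  C=O: 8 × 808 = 6464
  O-H: 8 × 457 = 3656
  Σ(formed) = 10120 kJ
ΔH = Σ(broken) − Σ(formed) = 7482 − 10120 = −2638 kJ
For 2× the reaction as written: 2 × (−2638) = −5276 kJ

ΔH = −5276 kJ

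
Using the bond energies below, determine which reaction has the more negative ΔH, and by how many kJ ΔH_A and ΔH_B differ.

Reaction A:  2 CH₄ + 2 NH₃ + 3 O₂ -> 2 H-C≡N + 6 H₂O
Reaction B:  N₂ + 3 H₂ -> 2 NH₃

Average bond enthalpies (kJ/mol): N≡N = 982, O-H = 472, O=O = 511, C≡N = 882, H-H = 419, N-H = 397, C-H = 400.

Reaction A, by 970 kJ

Reaction A:
  Bonds broken (reactants):
    C-H: 8 × 400 = 3200
    N-H: 6 × 397 = 2382
    O=O: 3 × 511 = 1533
    Σ(broken) = 7115 kJ
  Bonds formed (products):
    C≡N: 2 × 882 = 1764
    C-H: 2 × 400 = 800
    O-H: 12 × 472 = 5664
    Σ(formed) = 8228 kJ
  ΔH_A = 7115 − 8228 = −1113 kJ
Reaction B:
  Bonds broken (reactants):
    H-H: 3 × 419 = 1257
    N≡N: 1 × 982 = 982
    Σ(broken) = 2239 kJ
  Bonds formed (products):
    N-H: 6 × 397 = 2382
    Σ(formed) = 2382 kJ
  ΔH_B = 2239 − 2382 = −143 kJ
ΔH_A − ΔH_B = −970 kJ, so reaction A has the more negative ΔH; |ΔH_A − ΔH_B| = 970 kJ.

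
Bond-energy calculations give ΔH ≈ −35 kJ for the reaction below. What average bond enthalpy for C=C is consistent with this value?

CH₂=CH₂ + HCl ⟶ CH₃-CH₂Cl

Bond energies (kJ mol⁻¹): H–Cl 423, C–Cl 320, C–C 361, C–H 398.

D(C=C) ≈ 621 kJ/mol

Let D be the C=C bond energy.
Σ(broken) = 4×398 + 1×D + 1×423 = 2015 + D
Σ(formed) = 1×361 + 1×320 + 5×398 = 2671
ΔH = Σ(broken) − Σ(formed) = (2015 + D) − (2671) = −656 + D
Setting this equal to −35 kJ gives D = 621 kJ/mol.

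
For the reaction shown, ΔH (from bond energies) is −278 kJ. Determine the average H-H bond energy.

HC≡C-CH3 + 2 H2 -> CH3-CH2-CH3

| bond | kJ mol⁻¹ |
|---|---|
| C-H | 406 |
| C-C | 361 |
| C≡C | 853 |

Let D be the H-H bond energy.
Σ(broken) = 1×853 + 1×361 + 4×406 + 2×D = 2838 + 2D
Σ(formed) = 2×361 + 8×406 = 3970
ΔH = Σ(broken) − Σ(formed) = (2838 + 2D) − (3970) = −1132 + 2D
Setting this equal to −278 kJ gives 2D = 854, so D = 427 kJ/mol.

D(H-H) ≈ 427 kJ/mol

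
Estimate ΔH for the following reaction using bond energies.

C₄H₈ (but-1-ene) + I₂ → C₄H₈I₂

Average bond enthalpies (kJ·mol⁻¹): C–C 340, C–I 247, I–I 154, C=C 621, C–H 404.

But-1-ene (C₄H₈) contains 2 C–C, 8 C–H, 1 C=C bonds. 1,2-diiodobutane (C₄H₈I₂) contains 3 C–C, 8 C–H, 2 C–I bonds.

ΔH ≈ −59 kJ

Bonds broken (reactants):
  C–C: 2 × 340 = 680
  C–H: 8 × 404 = 3232
  C=C: 1 × 621 = 621
  I–I: 1 × 154 = 154
  Σ(broken) = 4687 kJ
Bonds formed (products):
  C–C: 3 × 340 = 1020
  C–H: 8 × 404 = 3232
  C–I: 2 × 247 = 494
  Σ(formed) = 4746 kJ
ΔH = Σ(broken) − Σ(formed) = 4687 − 4746 = −59 kJ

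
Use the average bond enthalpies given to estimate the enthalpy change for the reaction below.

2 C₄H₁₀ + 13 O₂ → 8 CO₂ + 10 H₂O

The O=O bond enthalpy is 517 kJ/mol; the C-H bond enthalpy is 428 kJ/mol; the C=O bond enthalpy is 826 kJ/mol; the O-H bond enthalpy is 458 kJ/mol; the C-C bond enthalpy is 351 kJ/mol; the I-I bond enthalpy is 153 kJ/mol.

Bonds broken (reactants):
  C-C: 6 × 351 = 2106
  C-H: 20 × 428 = 8560
  O=O: 13 × 517 = 6721
  Σ(broken) = 17387 kJ
Bonds formed (products):
  C=O: 16 × 826 = 13216
  O-H: 20 × 458 = 9160
  Σ(formed) = 22376 kJ
ΔH = Σ(broken) − Σ(formed) = 17387 − 22376 = −4989 kJ

ΔH ≈ −4989 kJ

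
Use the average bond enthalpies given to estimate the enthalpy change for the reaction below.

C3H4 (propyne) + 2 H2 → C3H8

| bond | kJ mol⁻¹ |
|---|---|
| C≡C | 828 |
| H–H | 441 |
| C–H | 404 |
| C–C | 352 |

Bonds broken (reactants):
  C≡C: 1 × 828 = 828
  C–C: 1 × 352 = 352
  C–H: 4 × 404 = 1616
  H–H: 2 × 441 = 882
  Σ(broken) = 3678 kJ
Bonds formed (products):
  C–C: 2 × 352 = 704
  C–H: 8 × 404 = 3232
  Σ(formed) = 3936 kJ
ΔH = Σ(broken) − Σ(formed) = 3678 − 3936 = −258 kJ

ΔH ≈ −258 kJ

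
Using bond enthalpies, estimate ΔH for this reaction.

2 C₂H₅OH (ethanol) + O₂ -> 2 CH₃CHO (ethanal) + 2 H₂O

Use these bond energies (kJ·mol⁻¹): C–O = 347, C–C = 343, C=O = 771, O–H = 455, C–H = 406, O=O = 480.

Bonds broken (reactants):
  C–C: 2 × 343 = 686
  C–H: 10 × 406 = 4060
  C–O: 2 × 347 = 694
  O–H: 2 × 455 = 910
  O=O: 1 × 480 = 480
  Σ(broken) = 6830 kJ
Bonds formed (products):
  C–C: 2 × 343 = 686
  C–H: 8 × 406 = 3248
  C=O: 2 × 771 = 1542
  O–H: 4 × 455 = 1820
  Σ(formed) = 7296 kJ
ΔH = Σ(broken) − Σ(formed) = 6830 − 7296 = −466 kJ

ΔH ≈ −466 kJ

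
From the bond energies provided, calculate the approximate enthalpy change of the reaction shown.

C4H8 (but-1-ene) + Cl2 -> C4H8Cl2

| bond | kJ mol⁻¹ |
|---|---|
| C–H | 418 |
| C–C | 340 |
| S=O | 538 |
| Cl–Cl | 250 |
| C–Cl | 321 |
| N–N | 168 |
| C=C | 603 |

ΔH ≈ −129 kJ

Bonds broken (reactants):
  C–C: 2 × 340 = 680
  C–H: 8 × 418 = 3344
  C=C: 1 × 603 = 603
  Cl–Cl: 1 × 250 = 250
  Σ(broken) = 4877 kJ
Bonds formed (products):
  C–C: 3 × 340 = 1020
  C–Cl: 2 × 321 = 642
  C–H: 8 × 418 = 3344
  Σ(formed) = 5006 kJ
ΔH = Σ(broken) − Σ(formed) = 4877 − 5006 = −129 kJ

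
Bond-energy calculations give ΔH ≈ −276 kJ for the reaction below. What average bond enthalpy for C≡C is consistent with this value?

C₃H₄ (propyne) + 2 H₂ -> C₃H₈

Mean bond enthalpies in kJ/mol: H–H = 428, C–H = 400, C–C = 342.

D(C≡C) ≈ 810 kJ/mol

Let D be the C≡C bond energy.
Σ(broken) = 1×D + 1×342 + 4×400 + 2×428 = 2798 + D
Σ(formed) = 2×342 + 8×400 = 3884
ΔH = Σ(broken) − Σ(formed) = (2798 + D) − (3884) = −1086 + D
Setting this equal to −276 kJ gives D = 810 kJ/mol.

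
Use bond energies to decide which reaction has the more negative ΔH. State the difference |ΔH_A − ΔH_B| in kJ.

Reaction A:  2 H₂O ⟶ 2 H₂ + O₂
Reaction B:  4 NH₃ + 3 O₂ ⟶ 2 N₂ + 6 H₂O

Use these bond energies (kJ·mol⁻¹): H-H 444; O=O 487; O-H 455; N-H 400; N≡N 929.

Reaction A:
  Bonds broken (reactants):
    O-H: 4 × 455 = 1820
    Σ(broken) = 1820 kJ
  Bonds formed (products):
    H-H: 2 × 444 = 888
    O=O: 1 × 487 = 487
    Σ(formed) = 1375 kJ
  ΔH_A = 1820 − 1375 = +445 kJ
Reaction B:
  Bonds broken (reactants):
    N-H: 12 × 400 = 4800
    O=O: 3 × 487 = 1461
    Σ(broken) = 6261 kJ
  Bonds formed (products):
    N≡N: 2 × 929 = 1858
    O-H: 12 × 455 = 5460
    Σ(formed) = 7318 kJ
  ΔH_B = 6261 − 7318 = −1057 kJ
ΔH_A − ΔH_B = +1502 kJ, so reaction B has the more negative ΔH; |ΔH_A − ΔH_B| = 1502 kJ.

Reaction B, by 1502 kJ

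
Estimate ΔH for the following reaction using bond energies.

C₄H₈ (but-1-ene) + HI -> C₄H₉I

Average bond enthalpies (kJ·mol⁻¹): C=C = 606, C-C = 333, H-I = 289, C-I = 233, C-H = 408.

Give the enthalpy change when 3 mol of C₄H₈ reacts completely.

Bonds broken (reactants):
  C-C: 2 × 333 = 666
  C-H: 8 × 408 = 3264
  C=C: 1 × 606 = 606
  H-I: 1 × 289 = 289
  Σ(broken) = 4825 kJ
Bonds formed (products):
  C-C: 3 × 333 = 999
  C-H: 9 × 408 = 3672
  C-I: 1 × 233 = 233
  Σ(formed) = 4904 kJ
ΔH = Σ(broken) − Σ(formed) = 4825 − 4904 = −79 kJ
For 3× the reaction as written: 3 × (−79) = −237 kJ

ΔH = −237 kJ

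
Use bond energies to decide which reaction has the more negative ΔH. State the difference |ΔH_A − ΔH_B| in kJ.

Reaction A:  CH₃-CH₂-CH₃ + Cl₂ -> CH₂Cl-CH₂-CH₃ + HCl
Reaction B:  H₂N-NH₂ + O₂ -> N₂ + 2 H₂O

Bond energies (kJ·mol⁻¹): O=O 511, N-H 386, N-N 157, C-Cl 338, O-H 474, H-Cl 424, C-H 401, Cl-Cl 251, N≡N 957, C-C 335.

Reaction A:
  Bonds broken (reactants):
    C-C: 2 × 335 = 670
    C-H: 8 × 401 = 3208
    Cl-Cl: 1 × 251 = 251
    Σ(broken) = 4129 kJ
  Bonds formed (products):
    C-C: 2 × 335 = 670
    C-Cl: 1 × 338 = 338
    C-H: 7 × 401 = 2807
    H-Cl: 1 × 424 = 424
    Σ(formed) = 4239 kJ
  ΔH_A = 4129 − 4239 = −110 kJ
Reaction B:
  Bonds broken (reactants):
    N-H: 4 × 386 = 1544
    N-N: 1 × 157 = 157
    O=O: 1 × 511 = 511
    Σ(broken) = 2212 kJ
  Bonds formed (products):
    N≡N: 1 × 957 = 957
    O-H: 4 × 474 = 1896
    Σ(formed) = 2853 kJ
  ΔH_B = 2212 − 2853 = −641 kJ
ΔH_A − ΔH_B = +531 kJ, so reaction B has the more negative ΔH; |ΔH_A − ΔH_B| = 531 kJ.

Reaction B, by 531 kJ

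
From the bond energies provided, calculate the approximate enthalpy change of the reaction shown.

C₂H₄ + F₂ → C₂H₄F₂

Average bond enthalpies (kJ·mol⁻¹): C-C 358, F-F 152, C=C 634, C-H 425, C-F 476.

ΔH ≈ −524 kJ

Bonds broken (reactants):
  C-H: 4 × 425 = 1700
  C=C: 1 × 634 = 634
  F-F: 1 × 152 = 152
  Σ(broken) = 2486 kJ
Bonds formed (products):
  C-C: 1 × 358 = 358
  C-F: 2 × 476 = 952
  C-H: 4 × 425 = 1700
  Σ(formed) = 3010 kJ
ΔH = Σ(broken) − Σ(formed) = 2486 − 3010 = −524 kJ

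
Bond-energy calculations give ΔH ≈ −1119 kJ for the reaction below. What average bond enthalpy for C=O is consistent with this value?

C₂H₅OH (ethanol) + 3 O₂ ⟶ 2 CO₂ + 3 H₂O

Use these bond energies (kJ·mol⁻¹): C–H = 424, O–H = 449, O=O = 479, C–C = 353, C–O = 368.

D(C=O) ≈ 788 kJ/mol

Let D be the C=O bond energy.
Σ(broken) = 1×353 + 5×424 + 1×368 + 1×449 + 3×479 = 4727
Σ(formed) = 4×D + 6×449 = 2694 + 4D
ΔH = Σ(broken) − Σ(formed) = (4727) − (2694 + 4D) = +2033 − 4D
Setting this equal to −1119 kJ gives 4D = 3152, so D = 788 kJ/mol.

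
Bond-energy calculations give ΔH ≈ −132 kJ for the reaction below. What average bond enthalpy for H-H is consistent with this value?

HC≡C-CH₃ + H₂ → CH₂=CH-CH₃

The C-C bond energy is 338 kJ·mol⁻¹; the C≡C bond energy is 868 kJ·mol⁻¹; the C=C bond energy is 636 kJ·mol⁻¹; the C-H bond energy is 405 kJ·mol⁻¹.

D(H-H) ≈ 446 kJ/mol

Let D be the H-H bond energy.
Σ(broken) = 1×868 + 1×338 + 4×405 + 1×D = 2826 + D
Σ(formed) = 1×338 + 6×405 + 1×636 = 3404
ΔH = Σ(broken) − Σ(formed) = (2826 + D) − (3404) = −578 + D
Setting this equal to −132 kJ gives D = 446 kJ/mol.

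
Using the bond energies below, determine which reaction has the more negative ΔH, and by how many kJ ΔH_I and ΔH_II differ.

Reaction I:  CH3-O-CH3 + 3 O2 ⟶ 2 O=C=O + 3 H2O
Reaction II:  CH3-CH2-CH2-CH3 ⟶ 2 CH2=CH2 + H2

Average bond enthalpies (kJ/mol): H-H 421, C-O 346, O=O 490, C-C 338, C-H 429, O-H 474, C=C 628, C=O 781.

Reaction I:
  Bonds broken (reactants):
    C-H: 6 × 429 = 2574
    C-O: 2 × 346 = 692
    O=O: 3 × 490 = 1470
    Σ(broken) = 4736 kJ
  Bonds formed (products):
    C=O: 4 × 781 = 3124
    O-H: 6 × 474 = 2844
    Σ(formed) = 5968 kJ
  ΔH_I = 4736 − 5968 = −1232 kJ
Reaction II:
  Bonds broken (reactants):
    C-C: 3 × 338 = 1014
    C-H: 10 × 429 = 4290
    Σ(broken) = 5304 kJ
  Bonds formed (products):
    C-H: 8 × 429 = 3432
    C=C: 2 × 628 = 1256
    H-H: 1 × 421 = 421
    Σ(formed) = 5109 kJ
  ΔH_II = 5304 − 5109 = +195 kJ
ΔH_I − ΔH_II = −1427 kJ, so reaction I has the more negative ΔH; |ΔH_I − ΔH_II| = 1427 kJ.

Reaction I, by 1427 kJ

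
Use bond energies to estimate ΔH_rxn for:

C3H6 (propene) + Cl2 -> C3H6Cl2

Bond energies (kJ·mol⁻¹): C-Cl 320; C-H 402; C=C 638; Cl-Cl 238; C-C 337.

Bonds broken (reactants):
  C-C: 1 × 337 = 337
  C-H: 6 × 402 = 2412
  C=C: 1 × 638 = 638
  Cl-Cl: 1 × 238 = 238
  Σ(broken) = 3625 kJ
Bonds formed (products):
  C-C: 2 × 337 = 674
  C-Cl: 2 × 320 = 640
  C-H: 6 × 402 = 2412
  Σ(formed) = 3726 kJ
ΔH = Σ(broken) − Σ(formed) = 3625 − 3726 = −101 kJ

ΔH ≈ −101 kJ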